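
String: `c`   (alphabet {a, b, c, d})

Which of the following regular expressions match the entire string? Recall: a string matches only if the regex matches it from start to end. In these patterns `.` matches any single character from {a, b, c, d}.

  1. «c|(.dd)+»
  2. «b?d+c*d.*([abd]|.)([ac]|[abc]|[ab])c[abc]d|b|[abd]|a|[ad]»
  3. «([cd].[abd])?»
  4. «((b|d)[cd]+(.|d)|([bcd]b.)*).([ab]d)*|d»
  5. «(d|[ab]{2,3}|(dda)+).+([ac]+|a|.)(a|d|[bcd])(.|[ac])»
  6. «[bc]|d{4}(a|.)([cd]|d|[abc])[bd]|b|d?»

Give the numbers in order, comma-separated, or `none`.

1 → match
2 → no match
3 → no match
4 → match
5 → no match
6 → match

1, 4, 6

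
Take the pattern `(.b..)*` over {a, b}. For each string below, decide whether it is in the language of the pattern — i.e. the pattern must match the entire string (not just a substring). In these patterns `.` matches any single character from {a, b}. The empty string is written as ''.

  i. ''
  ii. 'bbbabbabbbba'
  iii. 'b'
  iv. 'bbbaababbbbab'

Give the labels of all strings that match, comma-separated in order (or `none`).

i. '' → match
ii. 'bbbabbabbbba' → match
iii. 'b' → no match
iv → no match

i, ii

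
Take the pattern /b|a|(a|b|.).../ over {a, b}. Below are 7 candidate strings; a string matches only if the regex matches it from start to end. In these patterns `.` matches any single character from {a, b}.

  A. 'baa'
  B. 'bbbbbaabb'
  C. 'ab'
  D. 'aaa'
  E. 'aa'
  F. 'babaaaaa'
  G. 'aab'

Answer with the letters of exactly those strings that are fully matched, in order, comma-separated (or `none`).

A → no match
B → no match
C → no match
D → no match
E → no match
F → no match
G → no match

none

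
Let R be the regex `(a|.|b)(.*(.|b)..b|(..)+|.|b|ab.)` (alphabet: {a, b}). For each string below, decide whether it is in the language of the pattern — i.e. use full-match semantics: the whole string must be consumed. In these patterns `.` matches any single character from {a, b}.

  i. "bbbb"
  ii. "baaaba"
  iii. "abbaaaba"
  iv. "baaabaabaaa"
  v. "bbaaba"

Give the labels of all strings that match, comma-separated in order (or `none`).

i. "bbbb" → no match
ii. "baaaba" → no match
iii. "abbaaaba" → no match
iv. "baaabaabaaa" → match
v. "bbaaba" → no match

iv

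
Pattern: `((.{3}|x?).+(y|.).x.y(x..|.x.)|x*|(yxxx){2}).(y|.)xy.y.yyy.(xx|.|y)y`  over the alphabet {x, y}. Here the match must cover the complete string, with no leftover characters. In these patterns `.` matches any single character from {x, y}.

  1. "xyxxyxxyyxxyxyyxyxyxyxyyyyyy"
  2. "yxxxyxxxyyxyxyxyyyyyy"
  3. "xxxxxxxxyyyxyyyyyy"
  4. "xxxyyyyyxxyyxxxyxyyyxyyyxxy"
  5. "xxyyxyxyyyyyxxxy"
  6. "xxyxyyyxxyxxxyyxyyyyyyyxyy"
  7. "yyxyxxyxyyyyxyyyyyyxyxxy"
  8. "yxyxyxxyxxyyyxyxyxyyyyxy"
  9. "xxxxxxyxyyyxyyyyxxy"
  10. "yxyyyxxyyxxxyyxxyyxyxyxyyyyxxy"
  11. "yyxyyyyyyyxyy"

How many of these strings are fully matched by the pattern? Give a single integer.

10

1 → match
2 → match
3 → match
4 → match
5 → match
6 → match
7 → no match
8 → match
9 → match
10 → match
11 → match
Total matched: 10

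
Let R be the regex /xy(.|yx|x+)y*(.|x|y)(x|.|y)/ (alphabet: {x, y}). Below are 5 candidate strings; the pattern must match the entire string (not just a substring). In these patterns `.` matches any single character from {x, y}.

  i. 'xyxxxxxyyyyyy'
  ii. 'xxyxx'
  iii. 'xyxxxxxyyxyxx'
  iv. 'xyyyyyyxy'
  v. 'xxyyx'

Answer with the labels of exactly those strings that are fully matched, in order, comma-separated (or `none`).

i, iv

i → match
ii → no match — must start with 'xy'
iii → no match
iv → match
v → no match — must start with 'xy'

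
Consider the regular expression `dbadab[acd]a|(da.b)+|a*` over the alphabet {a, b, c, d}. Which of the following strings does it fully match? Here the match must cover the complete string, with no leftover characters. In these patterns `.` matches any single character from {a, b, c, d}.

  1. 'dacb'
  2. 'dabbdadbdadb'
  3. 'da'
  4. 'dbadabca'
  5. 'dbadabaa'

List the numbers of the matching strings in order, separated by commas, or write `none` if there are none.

1, 2, 4, 5

1 → match
2 → match
3 → no match
4 → match
5 → match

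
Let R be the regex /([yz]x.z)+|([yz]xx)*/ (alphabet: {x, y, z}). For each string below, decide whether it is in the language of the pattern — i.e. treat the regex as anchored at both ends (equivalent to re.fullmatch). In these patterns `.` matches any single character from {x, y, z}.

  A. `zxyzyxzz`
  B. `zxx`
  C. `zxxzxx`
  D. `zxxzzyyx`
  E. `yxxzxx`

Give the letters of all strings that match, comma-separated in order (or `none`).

A. `zxyzyxzz` → match
B. `zxx` → match
C. `zxxzxx` → match
D. `zxxzzyyx` → no match
E. `yxxzxx` → match

A, B, C, E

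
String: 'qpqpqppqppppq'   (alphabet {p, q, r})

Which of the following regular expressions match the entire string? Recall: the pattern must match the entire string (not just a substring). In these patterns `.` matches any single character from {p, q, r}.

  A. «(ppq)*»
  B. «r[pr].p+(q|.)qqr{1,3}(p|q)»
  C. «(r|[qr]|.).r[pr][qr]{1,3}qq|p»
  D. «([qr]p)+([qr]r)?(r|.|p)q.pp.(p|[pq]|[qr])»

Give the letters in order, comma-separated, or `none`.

A → no match
B → no match — must start with 'r'
C → no match
D → match

D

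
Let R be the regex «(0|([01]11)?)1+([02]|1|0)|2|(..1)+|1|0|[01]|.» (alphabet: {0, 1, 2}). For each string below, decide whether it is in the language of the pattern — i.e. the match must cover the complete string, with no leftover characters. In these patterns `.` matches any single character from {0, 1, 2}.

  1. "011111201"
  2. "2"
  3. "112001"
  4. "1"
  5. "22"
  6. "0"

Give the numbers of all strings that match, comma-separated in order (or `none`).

1 → match
2 → match
3 → no match
4 → match
5 → no match
6 → match

1, 2, 4, 6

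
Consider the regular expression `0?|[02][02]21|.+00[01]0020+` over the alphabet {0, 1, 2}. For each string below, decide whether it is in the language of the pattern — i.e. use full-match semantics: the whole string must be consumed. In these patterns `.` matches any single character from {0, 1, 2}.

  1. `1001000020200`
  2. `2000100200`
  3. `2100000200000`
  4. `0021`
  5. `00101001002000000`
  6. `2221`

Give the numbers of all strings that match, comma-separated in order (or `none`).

2, 3, 4, 5, 6

1 → no match
2 → match
3 → match
4 → match
5 → match
6 → match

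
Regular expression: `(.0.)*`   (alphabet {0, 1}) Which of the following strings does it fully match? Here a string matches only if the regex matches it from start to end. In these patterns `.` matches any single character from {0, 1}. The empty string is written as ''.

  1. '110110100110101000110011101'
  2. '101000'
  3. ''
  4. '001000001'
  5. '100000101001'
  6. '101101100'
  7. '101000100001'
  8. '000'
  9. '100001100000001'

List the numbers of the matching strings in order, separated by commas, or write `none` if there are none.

1 → no match
2 → match
3 → match
4 → match
5 → match
6 → match
7 → match
8 → match
9 → match

2, 3, 4, 5, 6, 7, 8, 9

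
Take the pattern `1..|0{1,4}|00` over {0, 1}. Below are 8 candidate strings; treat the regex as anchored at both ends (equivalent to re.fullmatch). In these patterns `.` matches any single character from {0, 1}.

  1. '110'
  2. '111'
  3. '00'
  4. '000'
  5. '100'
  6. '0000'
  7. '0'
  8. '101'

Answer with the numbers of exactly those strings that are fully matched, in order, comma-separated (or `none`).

1, 2, 3, 4, 5, 6, 7, 8

1 → match
2 → match
3 → match
4 → match
5 → match
6 → match
7 → match
8 → match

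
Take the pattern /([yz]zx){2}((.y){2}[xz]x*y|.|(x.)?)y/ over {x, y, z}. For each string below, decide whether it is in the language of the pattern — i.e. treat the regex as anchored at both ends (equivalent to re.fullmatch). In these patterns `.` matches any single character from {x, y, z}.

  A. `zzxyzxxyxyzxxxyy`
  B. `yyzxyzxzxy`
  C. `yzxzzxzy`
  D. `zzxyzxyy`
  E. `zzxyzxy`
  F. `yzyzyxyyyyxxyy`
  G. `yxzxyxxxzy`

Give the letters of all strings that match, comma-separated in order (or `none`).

A → match
B → no match
C → match
D → match
E → match
F → no match
G → no match

A, C, D, E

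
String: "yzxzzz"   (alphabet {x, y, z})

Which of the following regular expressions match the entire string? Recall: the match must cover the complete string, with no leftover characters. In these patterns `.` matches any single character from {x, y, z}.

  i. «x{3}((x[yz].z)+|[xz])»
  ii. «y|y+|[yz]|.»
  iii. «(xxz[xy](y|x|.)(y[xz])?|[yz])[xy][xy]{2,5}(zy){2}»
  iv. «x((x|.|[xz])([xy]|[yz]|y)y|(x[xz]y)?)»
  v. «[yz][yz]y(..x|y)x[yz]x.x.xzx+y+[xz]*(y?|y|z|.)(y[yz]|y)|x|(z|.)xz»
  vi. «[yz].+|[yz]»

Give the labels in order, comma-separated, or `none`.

vi

i → no match — must start with "x"
ii → no match
iii → no match — must end with "zy"
iv → no match — must start with "x"
v → no match
vi → match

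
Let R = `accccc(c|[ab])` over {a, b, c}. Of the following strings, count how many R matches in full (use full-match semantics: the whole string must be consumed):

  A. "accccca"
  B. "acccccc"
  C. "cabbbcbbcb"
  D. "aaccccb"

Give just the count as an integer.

2

A. "accccca" → match
B. "acccccc" → match
C. "cabbbcbbcb" → no match — must start with "accccc"
D. "aaccccb" → no match — must start with "accccc"
Total matched: 2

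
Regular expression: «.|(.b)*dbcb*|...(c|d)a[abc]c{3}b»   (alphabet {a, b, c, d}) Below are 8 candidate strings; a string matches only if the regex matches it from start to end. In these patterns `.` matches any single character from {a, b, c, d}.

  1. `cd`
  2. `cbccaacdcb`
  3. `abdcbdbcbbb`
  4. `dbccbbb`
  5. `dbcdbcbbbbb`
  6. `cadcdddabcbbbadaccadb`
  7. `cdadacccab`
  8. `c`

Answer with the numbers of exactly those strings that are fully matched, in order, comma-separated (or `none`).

1 → no match
2 → no match
3 → no match
4 → no match
5 → no match
6 → no match
7 → no match
8 → match

8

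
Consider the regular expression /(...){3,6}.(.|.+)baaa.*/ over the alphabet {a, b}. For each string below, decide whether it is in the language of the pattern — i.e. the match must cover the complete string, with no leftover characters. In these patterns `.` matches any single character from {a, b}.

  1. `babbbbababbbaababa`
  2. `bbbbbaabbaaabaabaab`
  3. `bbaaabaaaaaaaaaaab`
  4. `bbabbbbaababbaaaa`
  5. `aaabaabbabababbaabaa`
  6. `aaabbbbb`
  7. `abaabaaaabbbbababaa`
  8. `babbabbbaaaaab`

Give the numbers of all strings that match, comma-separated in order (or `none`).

1 → no match
2 → no match
3 → no match
4 → match
5 → no match
6 → no match
7 → no match
8 → no match

4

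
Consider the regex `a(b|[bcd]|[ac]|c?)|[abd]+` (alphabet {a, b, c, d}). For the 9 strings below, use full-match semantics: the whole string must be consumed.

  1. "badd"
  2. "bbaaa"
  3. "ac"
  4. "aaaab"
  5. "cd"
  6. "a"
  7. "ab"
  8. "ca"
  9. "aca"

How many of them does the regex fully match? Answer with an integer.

6

1 → match
2 → match
3 → match
4 → match
5 → no match
6 → match
7 → match
8 → no match
9 → no match
Total matched: 6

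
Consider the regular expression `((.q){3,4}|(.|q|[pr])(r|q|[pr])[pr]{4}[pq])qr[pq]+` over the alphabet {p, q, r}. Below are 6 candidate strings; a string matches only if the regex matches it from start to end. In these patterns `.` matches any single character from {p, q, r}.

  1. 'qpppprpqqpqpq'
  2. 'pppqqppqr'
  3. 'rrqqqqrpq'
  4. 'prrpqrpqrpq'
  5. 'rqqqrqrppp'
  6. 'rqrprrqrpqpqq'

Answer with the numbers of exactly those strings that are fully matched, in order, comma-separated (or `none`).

none

1 → no match
2. 'pppqqppqr' → no match
3. 'rrqqqqrpq' → no match
4. 'prrpqrpqrpq' → no match
5. 'rqqqrqrppp' → no match
6 → no match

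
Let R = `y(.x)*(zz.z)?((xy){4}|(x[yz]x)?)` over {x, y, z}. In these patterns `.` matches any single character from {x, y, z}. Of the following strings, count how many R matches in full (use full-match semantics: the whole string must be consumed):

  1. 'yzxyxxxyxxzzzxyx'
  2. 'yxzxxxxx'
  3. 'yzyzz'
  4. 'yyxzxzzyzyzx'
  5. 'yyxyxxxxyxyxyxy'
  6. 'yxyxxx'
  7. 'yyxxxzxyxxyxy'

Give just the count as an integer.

1

1 → no match
2 → no match
3 → no match
4 → no match
5 → match
6 → no match
7 → no match
Total matched: 1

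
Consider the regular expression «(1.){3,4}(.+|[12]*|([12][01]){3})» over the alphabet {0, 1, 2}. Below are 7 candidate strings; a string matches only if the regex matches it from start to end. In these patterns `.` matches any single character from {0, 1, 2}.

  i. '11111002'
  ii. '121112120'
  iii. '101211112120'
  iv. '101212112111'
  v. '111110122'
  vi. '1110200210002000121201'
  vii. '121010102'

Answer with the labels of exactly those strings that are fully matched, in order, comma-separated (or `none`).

i, ii, iii, iv, v, vii

i. '11111002' → match
ii. '121112120' → match
iii. '101211112120' → match
iv. '101212112111' → match
v. '111110122' → match
vi → no match
vii. '121010102' → match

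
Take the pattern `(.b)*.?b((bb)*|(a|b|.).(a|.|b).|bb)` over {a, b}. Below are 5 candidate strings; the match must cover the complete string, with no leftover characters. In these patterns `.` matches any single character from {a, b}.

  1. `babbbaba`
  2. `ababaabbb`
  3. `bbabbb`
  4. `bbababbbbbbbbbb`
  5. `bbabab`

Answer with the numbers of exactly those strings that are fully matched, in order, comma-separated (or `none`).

1 → no match
2 → no match
3 → match
4 → match
5 → match

3, 4, 5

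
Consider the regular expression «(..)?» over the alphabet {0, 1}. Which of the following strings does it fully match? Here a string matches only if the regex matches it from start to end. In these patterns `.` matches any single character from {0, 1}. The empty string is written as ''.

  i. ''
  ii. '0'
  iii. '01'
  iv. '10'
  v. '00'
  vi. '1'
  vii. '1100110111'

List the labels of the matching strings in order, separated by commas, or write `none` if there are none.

i → match
ii → no match
iii → match
iv → match
v → match
vi → no match
vii → no match

i, iii, iv, v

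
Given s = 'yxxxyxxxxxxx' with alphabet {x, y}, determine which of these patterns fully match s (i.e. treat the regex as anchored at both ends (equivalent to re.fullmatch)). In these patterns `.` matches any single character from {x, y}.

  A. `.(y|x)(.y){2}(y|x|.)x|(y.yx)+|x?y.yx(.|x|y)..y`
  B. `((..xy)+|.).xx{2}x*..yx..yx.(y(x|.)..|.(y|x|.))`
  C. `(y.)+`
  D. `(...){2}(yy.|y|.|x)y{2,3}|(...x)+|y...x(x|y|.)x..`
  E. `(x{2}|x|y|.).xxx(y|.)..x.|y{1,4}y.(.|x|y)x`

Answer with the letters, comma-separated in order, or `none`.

D

A → no match
B → no match
C → no match
D → match
E → no match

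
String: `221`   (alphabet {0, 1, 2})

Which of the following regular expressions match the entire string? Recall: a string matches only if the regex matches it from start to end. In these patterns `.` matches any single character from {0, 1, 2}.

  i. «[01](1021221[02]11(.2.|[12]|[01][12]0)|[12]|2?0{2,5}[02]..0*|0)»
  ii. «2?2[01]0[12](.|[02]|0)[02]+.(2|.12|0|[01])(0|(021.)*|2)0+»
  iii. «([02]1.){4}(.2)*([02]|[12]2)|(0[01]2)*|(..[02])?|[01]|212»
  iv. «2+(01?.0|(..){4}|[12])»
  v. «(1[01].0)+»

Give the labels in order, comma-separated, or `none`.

iv

i → no match
ii → no match — must end with `0`
iii → no match
iv → match
v → no match — must start with `1`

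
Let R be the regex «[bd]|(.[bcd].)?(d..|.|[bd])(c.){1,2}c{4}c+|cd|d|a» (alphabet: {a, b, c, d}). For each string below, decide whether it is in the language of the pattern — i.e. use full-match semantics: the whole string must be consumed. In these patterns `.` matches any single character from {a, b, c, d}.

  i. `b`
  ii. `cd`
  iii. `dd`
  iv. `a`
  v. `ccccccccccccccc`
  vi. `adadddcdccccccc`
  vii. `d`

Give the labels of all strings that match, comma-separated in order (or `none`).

i → match
ii → match
iii → no match
iv → match
v → match
vi → match
vii → match

i, ii, iv, v, vi, vii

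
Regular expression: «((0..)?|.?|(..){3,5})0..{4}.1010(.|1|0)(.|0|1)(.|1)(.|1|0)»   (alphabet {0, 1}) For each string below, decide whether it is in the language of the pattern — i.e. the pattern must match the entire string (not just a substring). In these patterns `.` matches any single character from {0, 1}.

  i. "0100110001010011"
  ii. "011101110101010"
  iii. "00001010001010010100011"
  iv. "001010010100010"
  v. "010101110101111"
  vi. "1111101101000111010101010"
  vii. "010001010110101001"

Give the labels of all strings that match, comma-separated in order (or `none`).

ii, iii, iv, v, vi, vii

i → no match
ii → match
iii → match
iv → match
v → match
vi → match
vii → match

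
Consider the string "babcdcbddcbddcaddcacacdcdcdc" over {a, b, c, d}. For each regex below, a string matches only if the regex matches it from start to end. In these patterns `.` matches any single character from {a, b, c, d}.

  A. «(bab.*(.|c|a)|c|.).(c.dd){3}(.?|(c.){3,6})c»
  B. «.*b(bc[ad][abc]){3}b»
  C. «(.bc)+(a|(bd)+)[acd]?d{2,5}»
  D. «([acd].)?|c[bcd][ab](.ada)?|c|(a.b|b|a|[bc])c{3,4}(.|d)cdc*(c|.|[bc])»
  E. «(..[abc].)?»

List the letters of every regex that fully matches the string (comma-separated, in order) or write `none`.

A

A → match
B → no match — must end with "b"
C → no match — must end with "d"
D → no match
E → no match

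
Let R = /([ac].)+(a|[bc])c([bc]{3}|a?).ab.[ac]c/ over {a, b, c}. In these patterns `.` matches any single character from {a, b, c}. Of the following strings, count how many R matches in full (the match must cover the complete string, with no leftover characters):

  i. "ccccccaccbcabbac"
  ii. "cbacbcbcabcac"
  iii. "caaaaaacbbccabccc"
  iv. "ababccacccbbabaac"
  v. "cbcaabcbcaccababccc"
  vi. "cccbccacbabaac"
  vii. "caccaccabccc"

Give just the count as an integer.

i → no match
ii → match
iii → match
iv → match
v → match
vi → match
vii → match
Total matched: 6

6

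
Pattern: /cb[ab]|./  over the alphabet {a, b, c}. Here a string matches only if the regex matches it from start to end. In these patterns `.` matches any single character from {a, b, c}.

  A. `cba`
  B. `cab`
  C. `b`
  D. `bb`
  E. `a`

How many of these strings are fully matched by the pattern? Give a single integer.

3

A → match
B → no match
C → match
D → no match
E → match
Total matched: 3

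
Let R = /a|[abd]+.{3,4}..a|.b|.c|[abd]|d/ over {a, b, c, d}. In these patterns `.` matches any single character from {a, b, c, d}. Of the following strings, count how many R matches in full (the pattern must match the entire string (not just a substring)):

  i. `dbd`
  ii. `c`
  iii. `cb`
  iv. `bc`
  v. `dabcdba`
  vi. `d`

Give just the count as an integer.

4

i → no match
ii → no match
iii → match
iv → match
v → match
vi → match
Total matched: 4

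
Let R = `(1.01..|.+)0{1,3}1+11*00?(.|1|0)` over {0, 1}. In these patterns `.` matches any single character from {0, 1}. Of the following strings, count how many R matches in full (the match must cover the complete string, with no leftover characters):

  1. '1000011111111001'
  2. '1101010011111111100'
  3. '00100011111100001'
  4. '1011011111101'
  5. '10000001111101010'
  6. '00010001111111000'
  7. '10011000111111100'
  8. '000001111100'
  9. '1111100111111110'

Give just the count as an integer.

1 → match
2 → match
3 → no match
4 → match
5 → no match
6 → match
7 → match
8 → match
9 → no match
Total matched: 6

6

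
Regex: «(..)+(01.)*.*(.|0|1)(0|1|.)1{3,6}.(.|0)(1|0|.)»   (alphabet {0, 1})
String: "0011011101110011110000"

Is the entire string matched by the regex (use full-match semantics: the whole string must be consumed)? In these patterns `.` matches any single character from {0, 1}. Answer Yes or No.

No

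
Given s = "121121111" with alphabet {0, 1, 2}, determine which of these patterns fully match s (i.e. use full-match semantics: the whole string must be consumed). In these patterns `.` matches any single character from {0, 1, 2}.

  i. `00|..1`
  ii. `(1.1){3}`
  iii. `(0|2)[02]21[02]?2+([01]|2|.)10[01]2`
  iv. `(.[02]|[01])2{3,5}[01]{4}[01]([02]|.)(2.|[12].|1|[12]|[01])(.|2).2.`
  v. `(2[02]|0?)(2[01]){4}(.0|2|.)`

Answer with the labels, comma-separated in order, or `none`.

i → no match
ii → match
iii → no match — must end with "2"
iv → no match
v → no match

ii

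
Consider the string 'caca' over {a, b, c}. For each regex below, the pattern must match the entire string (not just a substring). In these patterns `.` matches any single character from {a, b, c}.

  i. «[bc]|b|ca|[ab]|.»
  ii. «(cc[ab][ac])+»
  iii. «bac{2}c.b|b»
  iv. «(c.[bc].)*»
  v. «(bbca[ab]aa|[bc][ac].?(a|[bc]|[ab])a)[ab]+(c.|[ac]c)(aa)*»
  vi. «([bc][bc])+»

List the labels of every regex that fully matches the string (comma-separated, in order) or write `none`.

iv

i → no match
ii → no match — must start with 'cc'
iii → no match — must end with 'b'
iv → match
v → no match
vi → no match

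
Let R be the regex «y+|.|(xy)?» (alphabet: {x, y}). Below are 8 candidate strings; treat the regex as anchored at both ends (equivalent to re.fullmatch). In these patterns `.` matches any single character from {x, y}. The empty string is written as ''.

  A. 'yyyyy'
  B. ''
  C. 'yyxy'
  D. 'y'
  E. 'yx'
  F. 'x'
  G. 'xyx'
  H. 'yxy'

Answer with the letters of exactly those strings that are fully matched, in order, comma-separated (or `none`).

A, B, D, F

A → match
B → match
C → no match
D → match
E → no match
F → match
G → no match
H → no match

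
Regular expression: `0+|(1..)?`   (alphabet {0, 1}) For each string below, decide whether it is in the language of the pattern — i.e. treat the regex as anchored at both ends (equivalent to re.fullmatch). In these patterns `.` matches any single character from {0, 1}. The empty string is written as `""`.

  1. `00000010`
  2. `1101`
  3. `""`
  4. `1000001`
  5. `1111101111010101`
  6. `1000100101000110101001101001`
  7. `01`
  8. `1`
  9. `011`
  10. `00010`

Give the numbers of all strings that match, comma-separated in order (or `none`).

3

1 → no match
2 → no match
3 → match
4 → no match
5 → no match
6 → no match
7 → no match
8 → no match
9 → no match
10 → no match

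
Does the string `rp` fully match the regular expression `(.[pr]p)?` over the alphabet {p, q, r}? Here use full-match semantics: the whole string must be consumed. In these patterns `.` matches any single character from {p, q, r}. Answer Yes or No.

No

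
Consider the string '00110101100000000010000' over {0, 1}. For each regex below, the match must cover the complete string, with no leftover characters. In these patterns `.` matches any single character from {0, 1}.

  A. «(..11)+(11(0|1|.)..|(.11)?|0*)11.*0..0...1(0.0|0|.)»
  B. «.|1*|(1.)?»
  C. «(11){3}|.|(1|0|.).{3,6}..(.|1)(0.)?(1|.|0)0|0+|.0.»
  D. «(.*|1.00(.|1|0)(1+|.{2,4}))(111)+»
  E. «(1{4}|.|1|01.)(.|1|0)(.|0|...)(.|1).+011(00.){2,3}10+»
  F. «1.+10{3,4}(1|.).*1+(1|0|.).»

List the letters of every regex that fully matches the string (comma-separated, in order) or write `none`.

A → no match
B → no match
C → no match
D → no match — must end with '111'
E → match
F → no match — must start with '1'

E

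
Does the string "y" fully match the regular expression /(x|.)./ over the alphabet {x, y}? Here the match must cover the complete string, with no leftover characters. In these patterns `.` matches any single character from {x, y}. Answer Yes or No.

No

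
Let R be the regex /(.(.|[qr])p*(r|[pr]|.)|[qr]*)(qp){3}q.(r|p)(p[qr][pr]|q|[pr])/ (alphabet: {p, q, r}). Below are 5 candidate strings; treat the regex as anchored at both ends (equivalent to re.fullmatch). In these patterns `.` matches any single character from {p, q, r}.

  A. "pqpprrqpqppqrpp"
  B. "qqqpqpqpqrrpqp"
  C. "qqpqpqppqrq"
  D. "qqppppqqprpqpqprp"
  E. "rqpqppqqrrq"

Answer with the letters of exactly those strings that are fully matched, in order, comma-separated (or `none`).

A → no match
B → match
C → no match
D → no match
E → no match

B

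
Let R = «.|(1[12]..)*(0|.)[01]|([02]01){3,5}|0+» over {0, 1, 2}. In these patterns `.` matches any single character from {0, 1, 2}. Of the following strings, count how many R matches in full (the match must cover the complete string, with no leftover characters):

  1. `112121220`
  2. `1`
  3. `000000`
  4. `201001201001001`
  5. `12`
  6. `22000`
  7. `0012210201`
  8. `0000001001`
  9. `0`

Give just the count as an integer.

1 → no match
2 → match
3 → match
4 → match
5 → no match
6 → no match
7 → no match
8 → no match
9 → match
Total matched: 4

4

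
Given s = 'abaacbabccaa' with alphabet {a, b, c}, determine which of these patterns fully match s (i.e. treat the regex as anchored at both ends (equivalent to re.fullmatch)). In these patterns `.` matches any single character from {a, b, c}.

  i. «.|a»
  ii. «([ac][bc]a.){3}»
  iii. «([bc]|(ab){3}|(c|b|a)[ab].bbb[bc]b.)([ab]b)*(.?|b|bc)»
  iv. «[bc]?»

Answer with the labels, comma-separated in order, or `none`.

ii

i → no match
ii → match
iii → no match
iv → no match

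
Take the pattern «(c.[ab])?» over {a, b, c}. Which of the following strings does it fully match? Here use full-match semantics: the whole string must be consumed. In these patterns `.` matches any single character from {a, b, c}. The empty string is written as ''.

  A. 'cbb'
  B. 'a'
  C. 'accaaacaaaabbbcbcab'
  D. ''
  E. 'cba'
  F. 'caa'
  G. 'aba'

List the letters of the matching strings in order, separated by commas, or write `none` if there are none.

A, D, E, F

A → match
B → no match
C → no match
D → match
E → match
F → match
G → no match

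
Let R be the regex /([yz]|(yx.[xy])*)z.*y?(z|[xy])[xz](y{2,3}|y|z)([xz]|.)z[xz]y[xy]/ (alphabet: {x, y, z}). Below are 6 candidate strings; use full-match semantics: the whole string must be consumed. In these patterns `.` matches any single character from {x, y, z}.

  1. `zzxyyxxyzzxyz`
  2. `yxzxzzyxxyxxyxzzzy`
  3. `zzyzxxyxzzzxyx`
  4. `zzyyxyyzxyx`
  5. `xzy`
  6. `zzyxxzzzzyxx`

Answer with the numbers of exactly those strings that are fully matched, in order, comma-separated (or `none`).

1 → no match
2 → no match
3 → match
4 → match
5 → no match
6 → no match

3, 4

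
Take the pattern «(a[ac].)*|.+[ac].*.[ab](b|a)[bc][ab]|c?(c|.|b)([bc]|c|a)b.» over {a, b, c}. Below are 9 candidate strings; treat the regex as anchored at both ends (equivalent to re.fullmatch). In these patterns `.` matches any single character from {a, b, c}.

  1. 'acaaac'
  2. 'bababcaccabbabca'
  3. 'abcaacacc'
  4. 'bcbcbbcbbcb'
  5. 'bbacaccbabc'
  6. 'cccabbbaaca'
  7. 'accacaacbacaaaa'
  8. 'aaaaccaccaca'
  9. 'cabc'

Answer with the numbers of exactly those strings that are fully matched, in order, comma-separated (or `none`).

1 → match
2 → match
3 → no match
4 → match
5 → no match
6 → match
7 → match
8 → match
9 → match

1, 2, 4, 6, 7, 8, 9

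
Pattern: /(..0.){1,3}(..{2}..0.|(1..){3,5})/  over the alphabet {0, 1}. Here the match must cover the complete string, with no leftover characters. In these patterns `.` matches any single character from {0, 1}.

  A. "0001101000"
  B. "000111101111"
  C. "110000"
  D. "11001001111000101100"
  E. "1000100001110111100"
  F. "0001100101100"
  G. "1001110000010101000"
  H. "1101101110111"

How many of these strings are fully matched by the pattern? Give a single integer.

A → no match
B → no match
C → no match
D → no match
E → no match
F → match
G → match
H → match
Total matched: 3

3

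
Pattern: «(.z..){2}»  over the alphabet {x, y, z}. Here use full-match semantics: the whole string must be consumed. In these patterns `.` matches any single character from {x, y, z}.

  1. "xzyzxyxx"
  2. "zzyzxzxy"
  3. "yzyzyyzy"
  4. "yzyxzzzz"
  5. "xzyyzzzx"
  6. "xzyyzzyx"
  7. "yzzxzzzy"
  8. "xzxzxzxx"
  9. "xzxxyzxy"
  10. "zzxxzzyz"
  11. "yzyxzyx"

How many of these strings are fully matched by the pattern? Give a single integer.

8

1 → no match
2 → match
3 → no match
4 → match
5 → match
6 → match
7 → match
8 → match
9 → match
10 → match
11 → no match
Total matched: 8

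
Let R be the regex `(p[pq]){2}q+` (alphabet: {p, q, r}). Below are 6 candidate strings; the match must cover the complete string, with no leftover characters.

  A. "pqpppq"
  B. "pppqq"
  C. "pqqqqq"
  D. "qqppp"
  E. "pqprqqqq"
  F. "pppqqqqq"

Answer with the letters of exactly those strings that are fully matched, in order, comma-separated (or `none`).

A → no match
B → match
C → no match
D → no match — must start with "p"
E → no match
F → match

B, F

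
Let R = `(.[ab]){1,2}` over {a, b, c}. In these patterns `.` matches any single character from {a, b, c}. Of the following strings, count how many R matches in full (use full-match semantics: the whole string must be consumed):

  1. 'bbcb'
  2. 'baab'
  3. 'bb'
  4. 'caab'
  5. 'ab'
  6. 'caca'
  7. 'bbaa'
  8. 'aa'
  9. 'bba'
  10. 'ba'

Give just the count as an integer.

9

1 → match
2 → match
3 → match
4 → match
5 → match
6 → match
7 → match
8 → match
9 → no match
10 → match
Total matched: 9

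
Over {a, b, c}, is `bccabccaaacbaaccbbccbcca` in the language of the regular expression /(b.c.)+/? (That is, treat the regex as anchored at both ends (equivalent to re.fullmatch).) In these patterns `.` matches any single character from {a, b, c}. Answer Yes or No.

No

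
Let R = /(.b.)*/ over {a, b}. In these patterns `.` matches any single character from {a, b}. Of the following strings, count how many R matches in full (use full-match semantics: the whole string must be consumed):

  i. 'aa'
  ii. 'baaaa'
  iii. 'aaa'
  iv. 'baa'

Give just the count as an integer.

i → no match
ii → no match
iii → no match
iv → no match
Total matched: 0

0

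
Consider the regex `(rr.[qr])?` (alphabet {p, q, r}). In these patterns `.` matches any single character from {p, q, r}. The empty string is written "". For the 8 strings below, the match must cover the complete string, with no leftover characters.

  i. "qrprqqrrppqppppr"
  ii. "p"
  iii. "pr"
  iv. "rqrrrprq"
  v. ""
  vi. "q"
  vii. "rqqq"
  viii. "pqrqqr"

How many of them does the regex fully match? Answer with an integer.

1

i → no match
ii → no match
iii → no match
iv → no match
v → match
vi → no match
vii → no match
viii → no match
Total matched: 1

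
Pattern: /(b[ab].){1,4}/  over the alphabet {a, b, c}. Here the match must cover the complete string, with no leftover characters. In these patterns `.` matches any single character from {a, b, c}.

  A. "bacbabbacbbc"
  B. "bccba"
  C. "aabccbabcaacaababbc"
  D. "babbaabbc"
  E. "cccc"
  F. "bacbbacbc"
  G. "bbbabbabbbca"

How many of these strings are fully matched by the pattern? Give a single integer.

2

A → match
B → no match
C → no match — must start with "b"
D → match
E → no match — must start with "b"
F → no match
G → no match
Total matched: 2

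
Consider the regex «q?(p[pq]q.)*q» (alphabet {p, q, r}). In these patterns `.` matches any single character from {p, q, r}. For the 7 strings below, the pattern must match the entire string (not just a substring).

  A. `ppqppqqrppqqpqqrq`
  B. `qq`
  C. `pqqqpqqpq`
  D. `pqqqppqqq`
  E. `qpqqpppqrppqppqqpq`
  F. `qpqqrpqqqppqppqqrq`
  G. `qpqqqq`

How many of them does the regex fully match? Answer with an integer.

A → match
B → match
C → match
D → match
E → match
F → match
G → match
Total matched: 7

7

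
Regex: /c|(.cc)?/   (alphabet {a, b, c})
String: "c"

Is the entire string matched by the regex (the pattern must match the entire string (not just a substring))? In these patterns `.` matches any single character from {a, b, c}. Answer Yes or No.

Yes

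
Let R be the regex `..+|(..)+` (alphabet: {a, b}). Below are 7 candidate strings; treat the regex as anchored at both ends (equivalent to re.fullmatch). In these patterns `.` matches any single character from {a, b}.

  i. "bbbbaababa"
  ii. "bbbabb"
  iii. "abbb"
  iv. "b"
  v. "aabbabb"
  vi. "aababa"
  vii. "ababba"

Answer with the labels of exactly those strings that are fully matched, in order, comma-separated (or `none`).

i, ii, iii, v, vi, vii

i → match
ii → match
iii → match
iv → no match
v → match
vi → match
vii → match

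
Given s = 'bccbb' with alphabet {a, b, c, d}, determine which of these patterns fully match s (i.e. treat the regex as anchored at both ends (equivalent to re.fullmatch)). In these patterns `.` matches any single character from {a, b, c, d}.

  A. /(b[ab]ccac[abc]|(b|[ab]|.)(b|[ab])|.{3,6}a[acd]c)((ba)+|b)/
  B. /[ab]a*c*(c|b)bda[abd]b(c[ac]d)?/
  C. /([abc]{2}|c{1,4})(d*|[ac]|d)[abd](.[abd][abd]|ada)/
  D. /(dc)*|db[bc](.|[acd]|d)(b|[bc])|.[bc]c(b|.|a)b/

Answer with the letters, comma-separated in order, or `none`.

A → no match
B → no match
C → no match
D → match

D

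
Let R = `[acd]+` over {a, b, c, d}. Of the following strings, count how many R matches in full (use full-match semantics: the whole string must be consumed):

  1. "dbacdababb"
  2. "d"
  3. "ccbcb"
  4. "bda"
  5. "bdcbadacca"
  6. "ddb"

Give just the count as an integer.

1

1 → no match
2 → match
3 → no match
4 → no match
5 → no match
6 → no match
Total matched: 1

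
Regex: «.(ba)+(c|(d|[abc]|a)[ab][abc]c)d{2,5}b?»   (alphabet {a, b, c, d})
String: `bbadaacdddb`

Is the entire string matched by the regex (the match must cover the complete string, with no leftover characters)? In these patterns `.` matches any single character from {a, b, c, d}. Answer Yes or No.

Yes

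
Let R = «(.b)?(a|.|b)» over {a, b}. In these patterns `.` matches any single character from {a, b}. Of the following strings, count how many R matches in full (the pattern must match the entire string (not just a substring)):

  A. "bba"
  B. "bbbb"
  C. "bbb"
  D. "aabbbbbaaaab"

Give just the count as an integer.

A → match
B → no match
C → match
D → no match
Total matched: 2

2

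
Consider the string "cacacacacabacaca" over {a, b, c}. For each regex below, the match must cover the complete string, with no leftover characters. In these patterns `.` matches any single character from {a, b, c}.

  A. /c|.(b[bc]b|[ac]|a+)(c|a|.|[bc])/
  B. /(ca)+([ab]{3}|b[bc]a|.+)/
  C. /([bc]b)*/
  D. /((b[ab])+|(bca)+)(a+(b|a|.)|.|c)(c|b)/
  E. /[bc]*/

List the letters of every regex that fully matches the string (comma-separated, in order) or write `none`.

A → no match
B → match
C → no match
D → no match
E → no match

B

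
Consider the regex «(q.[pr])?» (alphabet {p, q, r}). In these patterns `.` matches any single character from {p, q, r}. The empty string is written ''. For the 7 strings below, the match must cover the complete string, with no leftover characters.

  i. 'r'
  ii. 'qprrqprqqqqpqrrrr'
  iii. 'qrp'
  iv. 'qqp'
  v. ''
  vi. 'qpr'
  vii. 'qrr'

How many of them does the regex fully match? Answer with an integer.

5

i → no match
ii → no match
iii → match
iv → match
v → match
vi → match
vii → match
Total matched: 5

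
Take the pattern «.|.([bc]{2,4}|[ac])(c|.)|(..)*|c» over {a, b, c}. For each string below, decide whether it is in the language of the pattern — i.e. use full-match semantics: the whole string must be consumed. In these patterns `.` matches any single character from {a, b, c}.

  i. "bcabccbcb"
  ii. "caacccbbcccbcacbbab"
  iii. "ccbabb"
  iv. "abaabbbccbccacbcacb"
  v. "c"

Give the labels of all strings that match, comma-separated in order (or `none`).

i → no match
ii → no match
iii → match
iv → no match
v → match

iii, v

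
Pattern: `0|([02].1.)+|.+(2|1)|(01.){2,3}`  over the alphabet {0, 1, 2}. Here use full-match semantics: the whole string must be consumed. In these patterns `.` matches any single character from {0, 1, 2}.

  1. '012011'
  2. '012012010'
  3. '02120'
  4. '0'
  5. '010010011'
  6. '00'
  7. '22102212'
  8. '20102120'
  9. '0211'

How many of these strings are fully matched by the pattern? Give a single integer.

1. '012011' → match
2. '012012010' → match
3. '02120' → no match
4. '0' → match
5. '010010011' → match
6. '00' → no match
7. '22102212' → match
8. '20102120' → no match
9. '0211' → match
Total matched: 6

6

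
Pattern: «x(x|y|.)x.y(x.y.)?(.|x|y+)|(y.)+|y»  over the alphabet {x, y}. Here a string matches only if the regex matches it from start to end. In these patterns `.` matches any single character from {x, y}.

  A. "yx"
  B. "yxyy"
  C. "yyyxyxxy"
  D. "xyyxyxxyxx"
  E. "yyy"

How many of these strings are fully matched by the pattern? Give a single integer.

A → match
B → match
C → no match
D → no match
E → no match
Total matched: 2

2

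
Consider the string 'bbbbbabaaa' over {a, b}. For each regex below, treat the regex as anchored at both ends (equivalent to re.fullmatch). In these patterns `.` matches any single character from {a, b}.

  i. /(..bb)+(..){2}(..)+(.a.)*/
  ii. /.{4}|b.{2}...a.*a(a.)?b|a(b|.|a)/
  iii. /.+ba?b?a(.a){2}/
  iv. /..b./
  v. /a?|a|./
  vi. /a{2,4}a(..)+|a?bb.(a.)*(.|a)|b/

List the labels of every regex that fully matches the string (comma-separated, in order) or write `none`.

i → match
ii → no match
iii → match
iv → no match
v → no match
vi → no match

i, iii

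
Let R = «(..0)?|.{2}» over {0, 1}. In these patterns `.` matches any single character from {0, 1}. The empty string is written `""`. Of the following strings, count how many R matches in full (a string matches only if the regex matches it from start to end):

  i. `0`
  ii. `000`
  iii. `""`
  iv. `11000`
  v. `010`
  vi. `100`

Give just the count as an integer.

4

i → no match
ii → match
iii → match
iv → no match
v → match
vi → match
Total matched: 4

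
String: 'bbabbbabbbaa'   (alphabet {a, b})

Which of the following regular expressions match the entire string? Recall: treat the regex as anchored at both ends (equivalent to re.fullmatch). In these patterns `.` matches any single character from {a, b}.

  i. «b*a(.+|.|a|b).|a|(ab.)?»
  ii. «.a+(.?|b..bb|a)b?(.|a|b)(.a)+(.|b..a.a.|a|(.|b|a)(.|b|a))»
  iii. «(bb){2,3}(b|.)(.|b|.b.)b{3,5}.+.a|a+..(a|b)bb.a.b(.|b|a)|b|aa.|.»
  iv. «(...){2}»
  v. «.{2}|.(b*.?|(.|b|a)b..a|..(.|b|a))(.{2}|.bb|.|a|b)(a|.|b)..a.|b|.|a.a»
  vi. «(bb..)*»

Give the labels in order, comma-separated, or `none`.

i → match
ii → no match
iii → no match
iv → no match
v → no match
vi → match

i, vi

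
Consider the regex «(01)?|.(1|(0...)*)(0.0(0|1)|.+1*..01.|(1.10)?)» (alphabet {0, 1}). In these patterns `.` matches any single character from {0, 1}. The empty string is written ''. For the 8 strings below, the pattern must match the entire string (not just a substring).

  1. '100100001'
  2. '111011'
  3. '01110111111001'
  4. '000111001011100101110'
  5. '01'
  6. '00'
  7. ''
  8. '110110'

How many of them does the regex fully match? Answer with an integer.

3

1 → match
2 → no match
3 → no match
4 → no match
5 → match
6 → no match
7 → match
8 → no match
Total matched: 3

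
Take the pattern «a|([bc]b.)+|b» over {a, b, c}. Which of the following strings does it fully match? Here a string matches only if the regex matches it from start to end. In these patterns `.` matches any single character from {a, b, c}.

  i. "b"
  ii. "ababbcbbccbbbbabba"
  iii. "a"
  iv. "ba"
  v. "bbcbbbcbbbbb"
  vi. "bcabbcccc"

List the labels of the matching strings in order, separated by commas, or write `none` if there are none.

i, iii, v

i → match
ii → no match
iii → match
iv → no match
v → match
vi → no match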